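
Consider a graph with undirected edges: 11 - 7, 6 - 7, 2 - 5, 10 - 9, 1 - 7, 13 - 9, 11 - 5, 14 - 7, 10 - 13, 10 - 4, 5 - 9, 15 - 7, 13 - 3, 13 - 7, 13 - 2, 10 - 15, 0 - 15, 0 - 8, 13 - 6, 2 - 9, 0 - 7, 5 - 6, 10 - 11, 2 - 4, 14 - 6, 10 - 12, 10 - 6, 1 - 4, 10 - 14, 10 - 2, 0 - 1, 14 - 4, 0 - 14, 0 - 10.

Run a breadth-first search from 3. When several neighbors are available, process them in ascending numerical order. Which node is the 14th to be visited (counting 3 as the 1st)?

Visit 3; enqueue 13 → queue [13]
Visit 13; enqueue 2, 6, 7, 9, 10 → queue [2, 6, 7, 9, 10]
Visit 2; enqueue 4, 5 → queue [6, 7, 9, 10, 4, 5]
Visit 6; enqueue 14 → queue [7, 9, 10, 4, 5, 14]
Visit 7; enqueue 0, 1, 11, 15 → queue [9, 10, 4, 5, 14, 0, 1, 11, 15]
Visit 9 → queue [10, 4, 5, 14, 0, 1, 11, 15]
Visit 10; enqueue 12 → queue [4, 5, 14, 0, 1, 11, 15, 12]
Visit 4 → queue [5, 14, 0, 1, 11, 15, 12]
Visit 5 → queue [14, 0, 1, 11, 15, 12]
Visit 14 → queue [0, 1, 11, 15, 12]
Visit 0; enqueue 8 → queue [1, 11, 15, 12, 8]
Visit 1 → queue [11, 15, 12, 8]
Visit 11 → queue [15, 12, 8]
Visit 15 → queue [12, 8]
Visit 12 → queue [8]
Visit 8 → queue []

Visit order: 3, 13, 2, 6, 7, 9, 10, 4, 5, 14, 0, 1, 11, 15, 12, 8

15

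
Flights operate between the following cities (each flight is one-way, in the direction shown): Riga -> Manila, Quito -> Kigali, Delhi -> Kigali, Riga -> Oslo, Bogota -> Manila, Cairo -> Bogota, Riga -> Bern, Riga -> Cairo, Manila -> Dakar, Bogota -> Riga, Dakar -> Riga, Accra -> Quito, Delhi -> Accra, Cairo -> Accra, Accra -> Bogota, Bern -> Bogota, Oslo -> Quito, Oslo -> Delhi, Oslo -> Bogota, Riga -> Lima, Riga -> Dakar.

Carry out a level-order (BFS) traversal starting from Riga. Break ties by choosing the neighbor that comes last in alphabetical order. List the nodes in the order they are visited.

Riga -> Oslo -> Manila -> Lima -> Dakar -> Cairo -> Bern -> Quito -> Delhi -> Bogota -> Accra -> Kigali

Visit Riga; enqueue Oslo, Manila, Lima, Dakar, Cairo, Bern → queue [Oslo, Manila, Lima, Dakar, Cairo, Bern]
Visit Oslo; enqueue Quito, Delhi, Bogota → queue [Manila, Lima, Dakar, Cairo, Bern, Quito, Delhi, Bogota]
Visit Manila → queue [Lima, Dakar, Cairo, Bern, Quito, Delhi, Bogota]
Visit Lima → queue [Dakar, Cairo, Bern, Quito, Delhi, Bogota]
Visit Dakar → queue [Cairo, Bern, Quito, Delhi, Bogota]
Visit Cairo; enqueue Accra → queue [Bern, Quito, Delhi, Bogota, Accra]
Visit Bern → queue [Quito, Delhi, Bogota, Accra]
Visit Quito; enqueue Kigali → queue [Delhi, Bogota, Accra, Kigali]
Visit Delhi → queue [Bogota, Accra, Kigali]
Visit Bogota → queue [Accra, Kigali]
Visit Accra → queue [Kigali]
Visit Kigali → queue []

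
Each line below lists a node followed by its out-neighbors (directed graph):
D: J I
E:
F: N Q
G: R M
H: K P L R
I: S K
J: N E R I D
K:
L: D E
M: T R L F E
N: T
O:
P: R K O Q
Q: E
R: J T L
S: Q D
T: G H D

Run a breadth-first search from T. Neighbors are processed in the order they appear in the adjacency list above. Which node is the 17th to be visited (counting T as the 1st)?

S

Visit T; enqueue G, H, D → queue [G, H, D]
Visit G; enqueue R, M → queue [H, D, R, M]
Visit H; enqueue K, P, L → queue [D, R, M, K, P, L]
Visit D; enqueue J, I → queue [R, M, K, P, L, J, I]
Visit R → queue [M, K, P, L, J, I]
Visit M; enqueue F, E → queue [K, P, L, J, I, F, E]
Visit K → queue [P, L, J, I, F, E]
Visit P; enqueue O, Q → queue [L, J, I, F, E, O, Q]
Visit L → queue [J, I, F, E, O, Q]
Visit J; enqueue N → queue [I, F, E, O, Q, N]
Visit I; enqueue S → queue [F, E, O, Q, N, S]
Visit F → queue [E, O, Q, N, S]
Visit E → queue [O, Q, N, S]
Visit O → queue [Q, N, S]
Visit Q → queue [N, S]
Visit N → queue [S]
Visit S → queue []

Visit order: T, G, H, D, R, M, K, P, L, J, I, F, E, O, Q, N, S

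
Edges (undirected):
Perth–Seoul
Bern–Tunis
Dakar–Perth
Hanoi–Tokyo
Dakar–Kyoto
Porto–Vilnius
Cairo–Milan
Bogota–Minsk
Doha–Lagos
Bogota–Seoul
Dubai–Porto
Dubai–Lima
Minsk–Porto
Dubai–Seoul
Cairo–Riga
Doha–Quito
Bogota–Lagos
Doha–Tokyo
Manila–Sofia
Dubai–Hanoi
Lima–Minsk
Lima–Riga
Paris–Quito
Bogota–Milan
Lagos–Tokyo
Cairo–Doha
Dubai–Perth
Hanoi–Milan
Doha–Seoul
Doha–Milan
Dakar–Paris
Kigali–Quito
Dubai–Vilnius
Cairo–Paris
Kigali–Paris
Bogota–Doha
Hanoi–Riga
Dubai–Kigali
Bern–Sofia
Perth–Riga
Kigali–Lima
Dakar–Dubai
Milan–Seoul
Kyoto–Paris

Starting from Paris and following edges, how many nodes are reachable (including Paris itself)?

BFS from Paris visits: Paris, Cairo, Dakar, Kigali, Kyoto, Quito, Doha, Milan, Riga, Dubai, Perth, Lima, Bogota, Lagos, Seoul, Tokyo, Hanoi, Porto, Vilnius, Minsk
Reachable nodes: 20 of 24 total.

20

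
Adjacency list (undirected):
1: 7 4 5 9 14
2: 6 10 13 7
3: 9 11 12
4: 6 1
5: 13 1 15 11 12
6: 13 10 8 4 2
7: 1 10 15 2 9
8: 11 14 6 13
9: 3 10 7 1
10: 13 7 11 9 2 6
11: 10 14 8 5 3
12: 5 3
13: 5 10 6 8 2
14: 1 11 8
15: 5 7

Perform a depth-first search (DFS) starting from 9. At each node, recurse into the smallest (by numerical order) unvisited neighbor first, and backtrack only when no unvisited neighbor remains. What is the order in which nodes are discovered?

9, 1, 4, 6, 2, 7, 10, 11, 3, 12, 5, 13, 8, 14, 15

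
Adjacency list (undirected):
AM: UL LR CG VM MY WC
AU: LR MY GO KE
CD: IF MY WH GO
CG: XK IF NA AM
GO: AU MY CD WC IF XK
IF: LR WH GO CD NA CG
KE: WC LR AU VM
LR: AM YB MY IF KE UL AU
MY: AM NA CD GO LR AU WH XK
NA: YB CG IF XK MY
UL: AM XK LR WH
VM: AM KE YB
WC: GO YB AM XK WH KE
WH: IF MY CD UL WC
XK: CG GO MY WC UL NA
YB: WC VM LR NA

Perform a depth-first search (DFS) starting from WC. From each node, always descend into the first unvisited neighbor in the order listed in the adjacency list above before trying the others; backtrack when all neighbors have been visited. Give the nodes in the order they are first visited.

WC → GO → AU → LR → AM → UL → XK → CG → IF → WH → MY → NA → YB → VM → KE → CD

Visit WC
WC → GO
GO → AU
AU → LR
LR → AM
AM → UL
UL → XK
XK → CG
CG → IF
IF → WH
WH → MY
MY → NA
NA → YB
YB → VM
VM → KE
MY → CD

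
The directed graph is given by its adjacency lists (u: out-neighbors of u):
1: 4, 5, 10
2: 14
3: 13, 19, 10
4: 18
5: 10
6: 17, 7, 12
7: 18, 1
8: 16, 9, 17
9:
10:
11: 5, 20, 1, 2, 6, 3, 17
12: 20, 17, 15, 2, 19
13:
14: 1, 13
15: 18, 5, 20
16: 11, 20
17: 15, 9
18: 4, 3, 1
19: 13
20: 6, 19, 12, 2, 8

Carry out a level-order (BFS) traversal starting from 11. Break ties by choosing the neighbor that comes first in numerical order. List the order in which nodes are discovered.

11 1 2 3 5 6 17 20 4 10 14 13 19 7 12 9 15 8 18 16

Visit 11; enqueue 1, 2, 3, 5, 6, 17, 20 → queue [1, 2, 3, 5, 6, 17, 20]
Visit 1; enqueue 4, 10 → queue [2, 3, 5, 6, 17, 20, 4, 10]
Visit 2; enqueue 14 → queue [3, 5, 6, 17, 20, 4, 10, 14]
Visit 3; enqueue 13, 19 → queue [5, 6, 17, 20, 4, 10, 14, 13, 19]
Visit 5 → queue [6, 17, 20, 4, 10, 14, 13, 19]
Visit 6; enqueue 7, 12 → queue [17, 20, 4, 10, 14, 13, 19, 7, 12]
Visit 17; enqueue 9, 15 → queue [20, 4, 10, 14, 13, 19, 7, 12, 9, 15]
Visit 20; enqueue 8 → queue [4, 10, 14, 13, 19, 7, 12, 9, 15, 8]
Visit 4; enqueue 18 → queue [10, 14, 13, 19, 7, 12, 9, 15, 8, 18]
Visit 10 → queue [14, 13, 19, 7, 12, 9, 15, 8, 18]
Visit 14 → queue [13, 19, 7, 12, 9, 15, 8, 18]
Visit 13 → queue [19, 7, 12, 9, 15, 8, 18]
Visit 19 → queue [7, 12, 9, 15, 8, 18]
Visit 7 → queue [12, 9, 15, 8, 18]
Visit 12 → queue [9, 15, 8, 18]
Visit 9 → queue [15, 8, 18]
Visit 15 → queue [8, 18]
Visit 8; enqueue 16 → queue [18, 16]
Visit 18 → queue [16]
Visit 16 → queue []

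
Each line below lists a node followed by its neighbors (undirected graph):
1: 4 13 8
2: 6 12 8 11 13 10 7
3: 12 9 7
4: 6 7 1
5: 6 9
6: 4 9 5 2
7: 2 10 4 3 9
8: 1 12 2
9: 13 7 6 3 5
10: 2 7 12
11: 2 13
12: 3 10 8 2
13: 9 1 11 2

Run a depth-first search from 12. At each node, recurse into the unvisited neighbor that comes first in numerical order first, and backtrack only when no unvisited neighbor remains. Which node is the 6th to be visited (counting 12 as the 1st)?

8

Visit 12
12 → 2
2 → 6
6 → 4
4 → 1
1 → 8
1 → 13
13 → 9
9 → 3
3 → 7
7 → 10
9 → 5
13 → 11

Visit order: 12, 2, 6, 4, 1, 8, 13, 9, 3, 7, 10, 5, 11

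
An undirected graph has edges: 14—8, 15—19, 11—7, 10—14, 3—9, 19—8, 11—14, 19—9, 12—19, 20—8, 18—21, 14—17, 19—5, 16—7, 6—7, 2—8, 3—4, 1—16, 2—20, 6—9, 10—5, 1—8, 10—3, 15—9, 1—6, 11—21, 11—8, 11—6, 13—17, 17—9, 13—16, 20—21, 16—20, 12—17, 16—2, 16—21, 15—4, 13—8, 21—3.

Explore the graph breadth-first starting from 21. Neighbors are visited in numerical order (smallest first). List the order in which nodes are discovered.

Visit 21; enqueue 3, 11, 16, 18, 20 → queue [3, 11, 16, 18, 20]
Visit 3; enqueue 4, 9, 10 → queue [11, 16, 18, 20, 4, 9, 10]
Visit 11; enqueue 6, 7, 8, 14 → queue [16, 18, 20, 4, 9, 10, 6, 7, 8, 14]
Visit 16; enqueue 1, 2, 13 → queue [18, 20, 4, 9, 10, 6, 7, 8, 14, 1, 2, 13]
Visit 18 → queue [20, 4, 9, 10, 6, 7, 8, 14, 1, 2, 13]
Visit 20 → queue [4, 9, 10, 6, 7, 8, 14, 1, 2, 13]
Visit 4; enqueue 15 → queue [9, 10, 6, 7, 8, 14, 1, 2, 13, 15]
Visit 9; enqueue 17, 19 → queue [10, 6, 7, 8, 14, 1, 2, 13, 15, 17, 19]
Visit 10; enqueue 5 → queue [6, 7, 8, 14, 1, 2, 13, 15, 17, 19, 5]
Visit 6 → queue [7, 8, 14, 1, 2, 13, 15, 17, 19, 5]
Visit 7 → queue [8, 14, 1, 2, 13, 15, 17, 19, 5]
Visit 8 → queue [14, 1, 2, 13, 15, 17, 19, 5]
Visit 14 → queue [1, 2, 13, 15, 17, 19, 5]
Visit 1 → queue [2, 13, 15, 17, 19, 5]
Visit 2 → queue [13, 15, 17, 19, 5]
Visit 13 → queue [15, 17, 19, 5]
Visit 15 → queue [17, 19, 5]
Visit 17; enqueue 12 → queue [19, 5, 12]
Visit 19 → queue [5, 12]
Visit 5 → queue [12]
Visit 12 → queue []

21 → 3 → 11 → 16 → 18 → 20 → 4 → 9 → 10 → 6 → 7 → 8 → 14 → 1 → 2 → 13 → 15 → 17 → 19 → 5 → 12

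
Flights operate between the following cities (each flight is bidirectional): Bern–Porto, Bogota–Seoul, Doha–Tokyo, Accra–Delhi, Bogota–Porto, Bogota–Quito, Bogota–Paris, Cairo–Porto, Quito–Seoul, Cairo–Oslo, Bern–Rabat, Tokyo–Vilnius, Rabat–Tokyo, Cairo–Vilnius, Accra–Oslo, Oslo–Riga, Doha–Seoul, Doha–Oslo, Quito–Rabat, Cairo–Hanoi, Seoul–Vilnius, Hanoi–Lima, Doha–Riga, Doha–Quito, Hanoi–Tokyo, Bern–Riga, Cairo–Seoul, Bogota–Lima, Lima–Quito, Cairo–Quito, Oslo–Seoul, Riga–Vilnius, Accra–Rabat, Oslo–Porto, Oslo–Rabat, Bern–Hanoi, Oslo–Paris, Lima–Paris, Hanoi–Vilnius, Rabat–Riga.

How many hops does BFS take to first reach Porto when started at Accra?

2

Level 0: Accra
Level 1: Delhi, Oslo, Rabat
Level 2: Bern, Cairo, Doha, Paris, Porto, Quito, Riga, Seoul, Tokyo
Level 3: Bogota, Hanoi, Lima, Vilnius
Porto first appears at level 2.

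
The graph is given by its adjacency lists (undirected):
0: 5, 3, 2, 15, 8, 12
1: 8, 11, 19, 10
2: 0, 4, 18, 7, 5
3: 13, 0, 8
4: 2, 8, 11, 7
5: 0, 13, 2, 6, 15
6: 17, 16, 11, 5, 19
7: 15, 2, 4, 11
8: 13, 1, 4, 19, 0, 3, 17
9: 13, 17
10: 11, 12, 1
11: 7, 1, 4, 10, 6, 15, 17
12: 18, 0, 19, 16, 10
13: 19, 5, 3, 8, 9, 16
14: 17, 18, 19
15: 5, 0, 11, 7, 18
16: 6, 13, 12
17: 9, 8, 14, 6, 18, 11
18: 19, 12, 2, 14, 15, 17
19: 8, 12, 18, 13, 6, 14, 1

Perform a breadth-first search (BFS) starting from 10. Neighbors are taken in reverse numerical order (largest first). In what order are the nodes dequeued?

10 -> 12 -> 11 -> 1 -> 19 -> 18 -> 16 -> 0 -> 17 -> 15 -> 7 -> 6 -> 4 -> 8 -> 14 -> 13 -> 2 -> 5 -> 3 -> 9

Visit 10; enqueue 12, 11, 1 → queue [12, 11, 1]
Visit 12; enqueue 19, 18, 16, 0 → queue [11, 1, 19, 18, 16, 0]
Visit 11; enqueue 17, 15, 7, 6, 4 → queue [1, 19, 18, 16, 0, 17, 15, 7, 6, 4]
Visit 1; enqueue 8 → queue [19, 18, 16, 0, 17, 15, 7, 6, 4, 8]
Visit 19; enqueue 14, 13 → queue [18, 16, 0, 17, 15, 7, 6, 4, 8, 14, 13]
Visit 18; enqueue 2 → queue [16, 0, 17, 15, 7, 6, 4, 8, 14, 13, 2]
Visit 16 → queue [0, 17, 15, 7, 6, 4, 8, 14, 13, 2]
Visit 0; enqueue 5, 3 → queue [17, 15, 7, 6, 4, 8, 14, 13, 2, 5, 3]
Visit 17; enqueue 9 → queue [15, 7, 6, 4, 8, 14, 13, 2, 5, 3, 9]
Visit 15 → queue [7, 6, 4, 8, 14, 13, 2, 5, 3, 9]
Visit 7 → queue [6, 4, 8, 14, 13, 2, 5, 3, 9]
Visit 6 → queue [4, 8, 14, 13, 2, 5, 3, 9]
Visit 4 → queue [8, 14, 13, 2, 5, 3, 9]
Visit 8 → queue [14, 13, 2, 5, 3, 9]
Visit 14 → queue [13, 2, 5, 3, 9]
Visit 13 → queue [2, 5, 3, 9]
Visit 2 → queue [5, 3, 9]
Visit 5 → queue [3, 9]
Visit 3 → queue [9]
Visit 9 → queue []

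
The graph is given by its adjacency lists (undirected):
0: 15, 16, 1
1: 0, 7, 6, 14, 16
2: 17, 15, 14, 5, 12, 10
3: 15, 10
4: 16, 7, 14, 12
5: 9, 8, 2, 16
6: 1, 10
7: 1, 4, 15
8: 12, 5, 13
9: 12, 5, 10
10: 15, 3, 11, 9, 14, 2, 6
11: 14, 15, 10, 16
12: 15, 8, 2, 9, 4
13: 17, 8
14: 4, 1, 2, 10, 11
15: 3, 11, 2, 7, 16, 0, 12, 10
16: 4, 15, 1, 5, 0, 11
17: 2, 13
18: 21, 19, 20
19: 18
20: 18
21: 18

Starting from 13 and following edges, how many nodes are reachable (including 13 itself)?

BFS from 13 visits: 13, 17, 8, 2, 12, 5, 15, 14, 10, 9, 4, 16, 3, 11, 7, 0, 1, 6
Reachable nodes: 18 of 22 total.

18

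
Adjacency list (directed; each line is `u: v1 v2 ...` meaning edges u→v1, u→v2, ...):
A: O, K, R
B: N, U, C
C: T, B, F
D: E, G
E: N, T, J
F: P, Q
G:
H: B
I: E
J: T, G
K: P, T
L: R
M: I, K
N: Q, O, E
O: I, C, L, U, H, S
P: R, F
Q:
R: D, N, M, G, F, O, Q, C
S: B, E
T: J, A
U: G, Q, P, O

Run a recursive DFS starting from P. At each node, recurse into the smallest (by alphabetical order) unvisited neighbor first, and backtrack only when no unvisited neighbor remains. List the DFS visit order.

P F Q R C B N E J G T A K O H I L S U D M

Visit P
P → F
F → Q
P → R
R → C
C → B
B → N
N → E
E → J
J → G
J → T
T → A
A → K
A → O
O → H
O → I
O → L
O → S
O → U
R → D
R → M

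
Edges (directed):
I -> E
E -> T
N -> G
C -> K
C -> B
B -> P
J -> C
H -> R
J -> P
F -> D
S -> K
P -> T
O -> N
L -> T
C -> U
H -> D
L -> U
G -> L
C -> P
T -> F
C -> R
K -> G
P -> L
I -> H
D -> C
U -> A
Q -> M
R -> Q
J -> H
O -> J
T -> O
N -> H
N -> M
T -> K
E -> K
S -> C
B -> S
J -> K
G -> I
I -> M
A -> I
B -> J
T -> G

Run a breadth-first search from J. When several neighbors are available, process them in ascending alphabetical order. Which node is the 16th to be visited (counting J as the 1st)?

Visit J; enqueue C, H, K, P → queue [C, H, K, P]
Visit C; enqueue B, R, U → queue [H, K, P, B, R, U]
Visit H; enqueue D → queue [K, P, B, R, U, D]
Visit K; enqueue G → queue [P, B, R, U, D, G]
Visit P; enqueue L, T → queue [B, R, U, D, G, L, T]
Visit B; enqueue S → queue [R, U, D, G, L, T, S]
Visit R; enqueue Q → queue [U, D, G, L, T, S, Q]
Visit U; enqueue A → queue [D, G, L, T, S, Q, A]
Visit D → queue [G, L, T, S, Q, A]
Visit G; enqueue I → queue [L, T, S, Q, A, I]
Visit L → queue [T, S, Q, A, I]
Visit T; enqueue F, O → queue [S, Q, A, I, F, O]
Visit S → queue [Q, A, I, F, O]
Visit Q; enqueue M → queue [A, I, F, O, M]
Visit A → queue [I, F, O, M]
Visit I; enqueue E → queue [F, O, M, E]
Visit F → queue [O, M, E]
Visit O; enqueue N → queue [M, E, N]
Visit M → queue [E, N]
Visit E → queue [N]
Visit N → queue []

Visit order: J, C, H, K, P, B, R, U, D, G, L, T, S, Q, A, I, F, O, M, E, N

I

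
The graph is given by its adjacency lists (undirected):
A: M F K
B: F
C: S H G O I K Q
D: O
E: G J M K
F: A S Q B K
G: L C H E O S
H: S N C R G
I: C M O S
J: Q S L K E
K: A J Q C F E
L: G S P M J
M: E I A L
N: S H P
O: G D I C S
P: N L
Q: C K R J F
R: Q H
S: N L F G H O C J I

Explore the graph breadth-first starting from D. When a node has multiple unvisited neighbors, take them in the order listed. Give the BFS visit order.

D O G I C S L H E M K Q N F J P R A B

Visit D; enqueue O → queue [O]
Visit O; enqueue G, I, C, S → queue [G, I, C, S]
Visit G; enqueue L, H, E → queue [I, C, S, L, H, E]
Visit I; enqueue M → queue [C, S, L, H, E, M]
Visit C; enqueue K, Q → queue [S, L, H, E, M, K, Q]
Visit S; enqueue N, F, J → queue [L, H, E, M, K, Q, N, F, J]
Visit L; enqueue P → queue [H, E, M, K, Q, N, F, J, P]
Visit H; enqueue R → queue [E, M, K, Q, N, F, J, P, R]
Visit E → queue [M, K, Q, N, F, J, P, R]
Visit M; enqueue A → queue [K, Q, N, F, J, P, R, A]
Visit K → queue [Q, N, F, J, P, R, A]
Visit Q → queue [N, F, J, P, R, A]
Visit N → queue [F, J, P, R, A]
Visit F; enqueue B → queue [J, P, R, A, B]
Visit J → queue [P, R, A, B]
Visit P → queue [R, A, B]
Visit R → queue [A, B]
Visit A → queue [B]
Visit B → queue []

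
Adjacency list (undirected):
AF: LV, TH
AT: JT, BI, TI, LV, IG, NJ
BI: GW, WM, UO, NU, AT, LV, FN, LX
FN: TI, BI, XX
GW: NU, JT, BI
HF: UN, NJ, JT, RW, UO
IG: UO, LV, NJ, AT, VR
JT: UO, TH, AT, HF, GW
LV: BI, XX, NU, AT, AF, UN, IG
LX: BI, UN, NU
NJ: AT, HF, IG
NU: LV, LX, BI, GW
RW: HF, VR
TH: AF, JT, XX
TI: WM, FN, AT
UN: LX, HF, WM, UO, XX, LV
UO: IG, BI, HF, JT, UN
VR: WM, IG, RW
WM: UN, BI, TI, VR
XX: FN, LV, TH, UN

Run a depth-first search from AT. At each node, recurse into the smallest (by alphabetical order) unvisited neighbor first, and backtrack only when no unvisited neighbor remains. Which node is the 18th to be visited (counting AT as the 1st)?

Visit AT
AT → BI
BI → FN
FN → TI
TI → WM
WM → UN
UN → HF
HF → JT
JT → GW
GW → NU
NU → LV
LV → AF
AF → TH
TH → XX
LV → IG
IG → NJ
IG → UO
IG → VR
VR → RW
NU → LX

Visit order: AT, BI, FN, TI, WM, UN, HF, JT, GW, NU, LV, AF, TH, XX, IG, NJ, UO, VR, RW, LX

VR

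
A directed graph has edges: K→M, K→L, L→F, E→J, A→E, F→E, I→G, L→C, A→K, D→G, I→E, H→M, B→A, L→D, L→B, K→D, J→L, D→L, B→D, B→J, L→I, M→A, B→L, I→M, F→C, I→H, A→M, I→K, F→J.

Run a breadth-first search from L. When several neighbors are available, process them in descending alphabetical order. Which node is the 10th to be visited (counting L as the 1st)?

Visit L; enqueue I, F, D, C, B → queue [I, F, D, C, B]
Visit I; enqueue M, K, H, G, E → queue [F, D, C, B, M, K, H, G, E]
Visit F; enqueue J → queue [D, C, B, M, K, H, G, E, J]
Visit D → queue [C, B, M, K, H, G, E, J]
Visit C → queue [B, M, K, H, G, E, J]
Visit B; enqueue A → queue [M, K, H, G, E, J, A]
Visit M → queue [K, H, G, E, J, A]
Visit K → queue [H, G, E, J, A]
Visit H → queue [G, E, J, A]
Visit G → queue [E, J, A]
Visit E → queue [J, A]
Visit J → queue [A]
Visit A → queue []

Visit order: L, I, F, D, C, B, M, K, H, G, E, J, A

G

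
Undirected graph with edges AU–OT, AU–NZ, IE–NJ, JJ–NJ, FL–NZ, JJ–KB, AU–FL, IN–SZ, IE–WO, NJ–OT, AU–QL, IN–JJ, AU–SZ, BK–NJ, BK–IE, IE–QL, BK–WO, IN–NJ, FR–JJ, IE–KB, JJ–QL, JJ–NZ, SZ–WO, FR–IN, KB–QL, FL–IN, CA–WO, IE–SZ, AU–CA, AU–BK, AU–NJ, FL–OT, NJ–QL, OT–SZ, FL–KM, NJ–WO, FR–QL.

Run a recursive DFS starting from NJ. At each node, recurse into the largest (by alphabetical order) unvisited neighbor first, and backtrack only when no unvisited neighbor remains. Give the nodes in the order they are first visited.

NJ -> WO -> SZ -> OT -> FL -> NZ -> JJ -> QL -> KB -> IE -> BK -> AU -> CA -> FR -> IN -> KM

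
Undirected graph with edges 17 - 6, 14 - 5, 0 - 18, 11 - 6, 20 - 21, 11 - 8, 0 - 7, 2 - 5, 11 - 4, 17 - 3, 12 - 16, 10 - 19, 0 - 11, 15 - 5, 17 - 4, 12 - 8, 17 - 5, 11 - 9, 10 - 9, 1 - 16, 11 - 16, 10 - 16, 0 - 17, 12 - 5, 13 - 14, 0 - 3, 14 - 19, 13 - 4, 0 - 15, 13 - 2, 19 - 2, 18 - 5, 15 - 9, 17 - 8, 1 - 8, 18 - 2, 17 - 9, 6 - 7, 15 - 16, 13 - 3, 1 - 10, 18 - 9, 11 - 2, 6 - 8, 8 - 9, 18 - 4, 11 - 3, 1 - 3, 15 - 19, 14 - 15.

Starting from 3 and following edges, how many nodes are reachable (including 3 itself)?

BFS from 3 visits: 3, 0, 1, 11, 13, 17, 7, 15, 18, 8, 10, 16, 2, 4, 6, 9, 14, 5, 19, 12
Reachable nodes: 20 of 22 total.

20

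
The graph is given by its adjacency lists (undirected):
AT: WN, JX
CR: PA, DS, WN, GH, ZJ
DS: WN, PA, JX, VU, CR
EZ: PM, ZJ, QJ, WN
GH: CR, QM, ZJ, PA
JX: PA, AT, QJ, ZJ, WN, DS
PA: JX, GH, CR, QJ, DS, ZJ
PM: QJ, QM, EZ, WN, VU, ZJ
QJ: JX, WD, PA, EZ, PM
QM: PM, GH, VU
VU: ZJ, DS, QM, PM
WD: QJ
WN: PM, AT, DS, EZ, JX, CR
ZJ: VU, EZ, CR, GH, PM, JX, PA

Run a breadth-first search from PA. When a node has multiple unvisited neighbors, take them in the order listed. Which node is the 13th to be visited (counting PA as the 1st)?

Visit PA; enqueue JX, GH, CR, QJ, DS, ZJ → queue [JX, GH, CR, QJ, DS, ZJ]
Visit JX; enqueue AT, WN → queue [GH, CR, QJ, DS, ZJ, AT, WN]
Visit GH; enqueue QM → queue [CR, QJ, DS, ZJ, AT, WN, QM]
Visit CR → queue [QJ, DS, ZJ, AT, WN, QM]
Visit QJ; enqueue WD, EZ, PM → queue [DS, ZJ, AT, WN, QM, WD, EZ, PM]
Visit DS; enqueue VU → queue [ZJ, AT, WN, QM, WD, EZ, PM, VU]
Visit ZJ → queue [AT, WN, QM, WD, EZ, PM, VU]
Visit AT → queue [WN, QM, WD, EZ, PM, VU]
Visit WN → queue [QM, WD, EZ, PM, VU]
Visit QM → queue [WD, EZ, PM, VU]
Visit WD → queue [EZ, PM, VU]
Visit EZ → queue [PM, VU]
Visit PM → queue [VU]
Visit VU → queue []

Visit order: PA, JX, GH, CR, QJ, DS, ZJ, AT, WN, QM, WD, EZ, PM, VU

PM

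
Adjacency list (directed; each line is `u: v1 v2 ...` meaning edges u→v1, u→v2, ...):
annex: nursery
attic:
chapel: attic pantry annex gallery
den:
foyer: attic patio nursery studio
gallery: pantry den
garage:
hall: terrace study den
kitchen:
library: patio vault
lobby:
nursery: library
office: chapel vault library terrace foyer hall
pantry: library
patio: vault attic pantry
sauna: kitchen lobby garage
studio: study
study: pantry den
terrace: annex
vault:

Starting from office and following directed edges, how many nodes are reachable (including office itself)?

16

BFS from office visits: office, chapel, vault, library, terrace, foyer, hall, attic, pantry, annex, gallery, patio, nursery, studio, study, den
Reachable nodes: 16 of 20 total.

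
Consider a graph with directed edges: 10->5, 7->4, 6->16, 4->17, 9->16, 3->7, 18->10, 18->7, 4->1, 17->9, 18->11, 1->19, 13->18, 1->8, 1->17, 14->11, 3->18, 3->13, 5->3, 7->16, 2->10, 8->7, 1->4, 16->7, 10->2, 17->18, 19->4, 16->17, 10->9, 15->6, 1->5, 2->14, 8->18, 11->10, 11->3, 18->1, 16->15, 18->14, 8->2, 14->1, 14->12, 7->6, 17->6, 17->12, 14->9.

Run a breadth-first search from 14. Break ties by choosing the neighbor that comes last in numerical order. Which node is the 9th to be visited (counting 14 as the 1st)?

19

Visit 14; enqueue 12, 11, 9, 1 → queue [12, 11, 9, 1]
Visit 12 → queue [11, 9, 1]
Visit 11; enqueue 10, 3 → queue [9, 1, 10, 3]
Visit 9; enqueue 16 → queue [1, 10, 3, 16]
Visit 1; enqueue 19, 17, 8, 5, 4 → queue [10, 3, 16, 19, 17, 8, 5, 4]
Visit 10; enqueue 2 → queue [3, 16, 19, 17, 8, 5, 4, 2]
Visit 3; enqueue 18, 13, 7 → queue [16, 19, 17, 8, 5, 4, 2, 18, 13, 7]
Visit 16; enqueue 15 → queue [19, 17, 8, 5, 4, 2, 18, 13, 7, 15]
Visit 19 → queue [17, 8, 5, 4, 2, 18, 13, 7, 15]
Visit 17; enqueue 6 → queue [8, 5, 4, 2, 18, 13, 7, 15, 6]
Visit 8 → queue [5, 4, 2, 18, 13, 7, 15, 6]
Visit 5 → queue [4, 2, 18, 13, 7, 15, 6]
Visit 4 → queue [2, 18, 13, 7, 15, 6]
Visit 2 → queue [18, 13, 7, 15, 6]
Visit 18 → queue [13, 7, 15, 6]
Visit 13 → queue [7, 15, 6]
Visit 7 → queue [15, 6]
Visit 15 → queue [6]
Visit 6 → queue []

Visit order: 14, 12, 11, 9, 1, 10, 3, 16, 19, 17, 8, 5, 4, 2, 18, 13, 7, 15, 6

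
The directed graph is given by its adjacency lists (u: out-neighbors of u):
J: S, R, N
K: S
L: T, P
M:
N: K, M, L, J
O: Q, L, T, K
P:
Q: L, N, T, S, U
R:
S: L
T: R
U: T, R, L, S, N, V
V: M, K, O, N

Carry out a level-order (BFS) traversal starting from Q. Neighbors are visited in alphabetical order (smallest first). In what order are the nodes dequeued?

Q, L, N, S, T, U, P, J, K, M, R, V, O

Visit Q; enqueue L, N, S, T, U → queue [L, N, S, T, U]
Visit L; enqueue P → queue [N, S, T, U, P]
Visit N; enqueue J, K, M → queue [S, T, U, P, J, K, M]
Visit S → queue [T, U, P, J, K, M]
Visit T; enqueue R → queue [U, P, J, K, M, R]
Visit U; enqueue V → queue [P, J, K, M, R, V]
Visit P → queue [J, K, M, R, V]
Visit J → queue [K, M, R, V]
Visit K → queue [M, R, V]
Visit M → queue [R, V]
Visit R → queue [V]
Visit V; enqueue O → queue [O]
Visit O → queue []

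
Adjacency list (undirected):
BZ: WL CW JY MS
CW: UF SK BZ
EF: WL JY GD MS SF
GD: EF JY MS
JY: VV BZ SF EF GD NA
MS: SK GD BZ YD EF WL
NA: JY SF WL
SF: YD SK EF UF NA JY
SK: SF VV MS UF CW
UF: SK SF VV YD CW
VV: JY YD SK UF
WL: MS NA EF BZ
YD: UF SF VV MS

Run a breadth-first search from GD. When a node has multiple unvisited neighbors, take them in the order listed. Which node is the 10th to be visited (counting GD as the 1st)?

SK

Visit GD; enqueue EF, JY, MS → queue [EF, JY, MS]
Visit EF; enqueue WL, SF → queue [JY, MS, WL, SF]
Visit JY; enqueue VV, BZ, NA → queue [MS, WL, SF, VV, BZ, NA]
Visit MS; enqueue SK, YD → queue [WL, SF, VV, BZ, NA, SK, YD]
Visit WL → queue [SF, VV, BZ, NA, SK, YD]
Visit SF; enqueue UF → queue [VV, BZ, NA, SK, YD, UF]
Visit VV → queue [BZ, NA, SK, YD, UF]
Visit BZ; enqueue CW → queue [NA, SK, YD, UF, CW]
Visit NA → queue [SK, YD, UF, CW]
Visit SK → queue [YD, UF, CW]
Visit YD → queue [UF, CW]
Visit UF → queue [CW]
Visit CW → queue []

Visit order: GD, EF, JY, MS, WL, SF, VV, BZ, NA, SK, YD, UF, CW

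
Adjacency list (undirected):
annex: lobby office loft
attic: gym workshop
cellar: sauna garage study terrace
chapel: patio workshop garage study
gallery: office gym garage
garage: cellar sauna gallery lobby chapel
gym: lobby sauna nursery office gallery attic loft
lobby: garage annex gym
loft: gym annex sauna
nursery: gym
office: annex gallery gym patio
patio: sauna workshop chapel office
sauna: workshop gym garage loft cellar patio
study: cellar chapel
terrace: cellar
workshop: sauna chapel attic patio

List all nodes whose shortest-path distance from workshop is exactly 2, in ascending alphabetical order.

cellar, garage, gym, loft, office, study

Level 0: workshop
Level 1: attic, chapel, patio, sauna
Level 2: cellar, garage, gym, loft, office, study
Level 3: annex, gallery, lobby, nursery, terrace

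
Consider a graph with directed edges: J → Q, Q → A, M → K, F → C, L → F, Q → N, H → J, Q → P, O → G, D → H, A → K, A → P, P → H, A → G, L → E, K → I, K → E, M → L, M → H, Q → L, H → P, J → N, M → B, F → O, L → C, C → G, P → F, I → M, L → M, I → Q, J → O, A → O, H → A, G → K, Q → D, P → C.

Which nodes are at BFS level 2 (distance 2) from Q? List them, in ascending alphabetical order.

Level 0: Q
Level 1: A, D, L, N, P
Level 2: C, E, F, G, H, K, M, O
Level 3: B, I, J

C, E, F, G, H, K, M, O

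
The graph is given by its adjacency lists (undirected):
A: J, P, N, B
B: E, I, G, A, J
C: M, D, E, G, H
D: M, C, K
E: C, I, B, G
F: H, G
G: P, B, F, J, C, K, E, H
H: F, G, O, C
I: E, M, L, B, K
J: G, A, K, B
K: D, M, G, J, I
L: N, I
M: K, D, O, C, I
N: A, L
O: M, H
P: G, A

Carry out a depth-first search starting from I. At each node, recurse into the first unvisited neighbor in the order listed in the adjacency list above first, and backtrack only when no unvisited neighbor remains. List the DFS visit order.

Visit I
I → E
E → C
C → M
M → K
K → D
K → G
G → P
P → A
A → J
J → B
A → N
N → L
G → F
F → H
H → O

I → E → C → M → K → D → G → P → A → J → B → N → L → F → H → O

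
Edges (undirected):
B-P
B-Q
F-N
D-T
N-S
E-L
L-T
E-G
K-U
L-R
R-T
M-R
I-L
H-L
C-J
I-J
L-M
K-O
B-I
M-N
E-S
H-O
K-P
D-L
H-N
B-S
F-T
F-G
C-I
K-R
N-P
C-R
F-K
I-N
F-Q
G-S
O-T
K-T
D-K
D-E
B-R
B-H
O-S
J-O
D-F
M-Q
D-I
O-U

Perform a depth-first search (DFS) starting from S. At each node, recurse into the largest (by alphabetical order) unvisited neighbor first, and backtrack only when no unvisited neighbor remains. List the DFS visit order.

S → O → U → K → T → R → M → Q → F → N → P → B → I → L → H → E → G → D → J → C

Visit S
S → O
O → U
U → K
K → T
T → R
R → M
M → Q
Q → F
F → N
N → P
P → B
B → I
I → L
L → H
L → E
E → G
E → D
I → J
J → C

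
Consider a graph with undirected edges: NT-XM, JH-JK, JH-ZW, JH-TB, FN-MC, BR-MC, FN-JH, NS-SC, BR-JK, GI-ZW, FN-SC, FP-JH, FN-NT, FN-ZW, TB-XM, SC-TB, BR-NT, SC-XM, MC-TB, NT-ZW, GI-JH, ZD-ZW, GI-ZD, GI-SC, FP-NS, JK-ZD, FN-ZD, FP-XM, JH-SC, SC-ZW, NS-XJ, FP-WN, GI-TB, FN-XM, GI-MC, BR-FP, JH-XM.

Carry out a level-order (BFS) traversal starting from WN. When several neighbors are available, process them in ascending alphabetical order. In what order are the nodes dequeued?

WN → FP → BR → JH → NS → XM → JK → MC → NT → FN → GI → SC → TB → ZW → XJ → ZD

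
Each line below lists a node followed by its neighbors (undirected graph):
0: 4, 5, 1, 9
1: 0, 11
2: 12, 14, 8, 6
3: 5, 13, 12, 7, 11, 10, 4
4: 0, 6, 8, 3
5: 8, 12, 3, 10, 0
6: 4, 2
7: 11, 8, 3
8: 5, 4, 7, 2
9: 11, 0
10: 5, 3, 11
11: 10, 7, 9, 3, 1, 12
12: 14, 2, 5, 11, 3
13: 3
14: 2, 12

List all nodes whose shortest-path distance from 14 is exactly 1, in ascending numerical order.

Level 0: 14
Level 1: 2, 12
Level 2: 3, 5, 6, 8, 11
Level 3: 0, 1, 4, 7, 9, 10, 13

2, 12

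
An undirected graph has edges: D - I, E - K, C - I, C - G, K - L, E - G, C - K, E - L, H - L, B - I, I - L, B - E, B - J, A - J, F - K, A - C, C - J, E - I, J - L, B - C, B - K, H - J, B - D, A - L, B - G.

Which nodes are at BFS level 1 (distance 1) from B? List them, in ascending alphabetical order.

C, D, E, G, I, J, K

Level 0: B
Level 1: C, D, E, G, I, J, K
Level 2: A, F, H, L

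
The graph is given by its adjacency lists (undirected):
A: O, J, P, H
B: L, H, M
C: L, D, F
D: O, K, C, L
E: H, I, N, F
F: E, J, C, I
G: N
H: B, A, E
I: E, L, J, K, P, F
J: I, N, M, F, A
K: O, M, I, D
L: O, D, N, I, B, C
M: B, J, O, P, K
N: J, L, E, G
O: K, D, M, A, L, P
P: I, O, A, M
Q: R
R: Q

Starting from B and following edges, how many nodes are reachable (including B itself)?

BFS from B visits: B, L, H, M, O, D, N, I, C, A, E, J, P, K, G, F
Reachable nodes: 16 of 18 total.

16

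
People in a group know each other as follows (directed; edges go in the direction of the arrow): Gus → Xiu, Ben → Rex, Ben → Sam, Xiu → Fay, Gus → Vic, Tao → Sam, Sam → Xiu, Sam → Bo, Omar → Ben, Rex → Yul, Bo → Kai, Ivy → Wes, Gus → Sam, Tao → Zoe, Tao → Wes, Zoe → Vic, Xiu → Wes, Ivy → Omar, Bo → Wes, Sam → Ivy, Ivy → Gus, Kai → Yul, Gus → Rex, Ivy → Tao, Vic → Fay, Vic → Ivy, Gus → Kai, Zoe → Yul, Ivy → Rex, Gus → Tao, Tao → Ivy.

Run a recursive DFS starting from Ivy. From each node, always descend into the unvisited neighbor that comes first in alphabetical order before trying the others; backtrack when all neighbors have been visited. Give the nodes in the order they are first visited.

Ivy → Gus → Kai → Yul → Rex → Sam → Bo → Wes → Xiu → Fay → Tao → Zoe → Vic → Omar → Ben

Visit Ivy
Ivy → Gus
Gus → Kai
Kai → Yul
Gus → Rex
Gus → Sam
Sam → Bo
Bo → Wes
Sam → Xiu
Xiu → Fay
Gus → Tao
Tao → Zoe
Zoe → Vic
Ivy → Omar
Omar → Ben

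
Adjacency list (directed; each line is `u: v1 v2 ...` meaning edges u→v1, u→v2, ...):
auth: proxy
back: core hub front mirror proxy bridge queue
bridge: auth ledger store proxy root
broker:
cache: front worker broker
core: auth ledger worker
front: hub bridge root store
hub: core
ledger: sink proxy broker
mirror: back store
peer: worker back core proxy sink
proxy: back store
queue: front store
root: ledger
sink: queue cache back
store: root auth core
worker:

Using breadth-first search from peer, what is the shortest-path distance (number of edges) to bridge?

2

Level 0: peer
Level 1: back, core, proxy, sink, worker
Level 2: auth, bridge, cache, front, hub, ledger, mirror, queue, store
Level 3: broker, root
bridge first appears at level 2.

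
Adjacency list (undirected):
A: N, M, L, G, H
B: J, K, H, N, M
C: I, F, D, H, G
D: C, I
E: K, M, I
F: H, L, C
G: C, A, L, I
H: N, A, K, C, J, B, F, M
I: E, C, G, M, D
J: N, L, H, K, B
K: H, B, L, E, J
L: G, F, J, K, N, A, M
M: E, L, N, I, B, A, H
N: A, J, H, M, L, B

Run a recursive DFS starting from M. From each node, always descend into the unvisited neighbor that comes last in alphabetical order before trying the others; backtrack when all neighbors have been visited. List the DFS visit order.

M -> N -> L -> K -> J -> H -> F -> C -> I -> G -> A -> E -> D -> B

Visit M
M → N
N → L
L → K
K → J
J → H
H → F
F → C
C → I
I → G
G → A
I → E
I → D
H → B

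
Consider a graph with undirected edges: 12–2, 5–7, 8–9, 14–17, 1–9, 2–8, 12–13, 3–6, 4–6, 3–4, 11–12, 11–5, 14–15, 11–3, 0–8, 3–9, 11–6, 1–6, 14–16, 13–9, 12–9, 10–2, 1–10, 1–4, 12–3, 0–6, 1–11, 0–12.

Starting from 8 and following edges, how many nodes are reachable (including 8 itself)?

14

BFS from 8 visits: 8, 0, 2, 9, 6, 12, 10, 1, 3, 13, 4, 11, 5, 7
Reachable nodes: 14 of 18 total.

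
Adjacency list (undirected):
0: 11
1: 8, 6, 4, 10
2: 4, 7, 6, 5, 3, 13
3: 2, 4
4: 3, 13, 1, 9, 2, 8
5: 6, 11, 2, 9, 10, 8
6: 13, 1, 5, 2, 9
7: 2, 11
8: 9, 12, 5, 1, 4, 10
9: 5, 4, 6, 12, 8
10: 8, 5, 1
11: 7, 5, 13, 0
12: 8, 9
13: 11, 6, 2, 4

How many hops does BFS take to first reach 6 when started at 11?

2

Level 0: 11
Level 1: 0, 5, 7, 13
Level 2: 2, 4, 6, 8, 9, 10
Level 3: 1, 3, 12
6 first appears at level 2.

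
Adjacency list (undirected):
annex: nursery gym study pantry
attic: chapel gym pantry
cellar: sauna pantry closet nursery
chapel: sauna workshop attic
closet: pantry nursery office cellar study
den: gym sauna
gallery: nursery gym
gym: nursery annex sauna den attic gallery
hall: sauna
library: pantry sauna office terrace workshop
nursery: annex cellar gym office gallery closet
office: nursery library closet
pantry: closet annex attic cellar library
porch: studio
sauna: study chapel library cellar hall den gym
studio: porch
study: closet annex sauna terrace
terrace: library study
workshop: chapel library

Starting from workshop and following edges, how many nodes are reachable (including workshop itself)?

17

BFS from workshop visits: workshop, chapel, library, attic, sauna, office, pantry, terrace, gym, cellar, den, hall, study, closet, nursery, annex, gallery
Reachable nodes: 17 of 19 total.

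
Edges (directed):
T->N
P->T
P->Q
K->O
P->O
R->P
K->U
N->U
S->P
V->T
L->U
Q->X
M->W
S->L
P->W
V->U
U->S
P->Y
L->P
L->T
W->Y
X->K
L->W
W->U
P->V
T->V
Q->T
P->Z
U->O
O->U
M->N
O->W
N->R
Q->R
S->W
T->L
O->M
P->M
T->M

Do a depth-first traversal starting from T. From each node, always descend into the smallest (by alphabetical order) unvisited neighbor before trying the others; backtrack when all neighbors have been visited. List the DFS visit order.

T -> L -> P -> M -> N -> R -> U -> O -> W -> Y -> S -> Q -> X -> K -> V -> Z

Visit T
T → L
L → P
P → M
M → N
N → R
N → U
U → O
O → W
W → Y
U → S
P → Q
Q → X
X → K
P → V
P → Z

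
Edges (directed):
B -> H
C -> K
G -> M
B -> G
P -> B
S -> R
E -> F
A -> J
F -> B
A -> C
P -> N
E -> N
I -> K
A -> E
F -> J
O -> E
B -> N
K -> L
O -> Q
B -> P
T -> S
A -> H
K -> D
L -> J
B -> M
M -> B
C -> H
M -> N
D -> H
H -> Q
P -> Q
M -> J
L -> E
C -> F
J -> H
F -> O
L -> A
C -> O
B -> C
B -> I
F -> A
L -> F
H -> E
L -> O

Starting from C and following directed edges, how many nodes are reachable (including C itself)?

17

BFS from C visits: C, F, H, K, O, A, B, J, E, Q, D, L, G, I, M, N, P
Reachable nodes: 17 of 20 total.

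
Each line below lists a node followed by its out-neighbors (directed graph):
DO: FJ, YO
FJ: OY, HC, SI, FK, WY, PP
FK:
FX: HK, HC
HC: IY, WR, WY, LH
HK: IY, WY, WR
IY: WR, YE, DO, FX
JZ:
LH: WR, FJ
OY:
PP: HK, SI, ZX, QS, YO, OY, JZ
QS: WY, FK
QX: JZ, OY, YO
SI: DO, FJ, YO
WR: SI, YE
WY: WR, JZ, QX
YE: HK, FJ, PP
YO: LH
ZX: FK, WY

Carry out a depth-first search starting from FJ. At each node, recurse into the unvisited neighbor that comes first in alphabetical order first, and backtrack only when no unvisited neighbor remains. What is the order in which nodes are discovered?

FJ FK HC IY DO YO LH WR SI YE HK WY JZ QX OY PP QS ZX FX

Visit FJ
FJ → FK
FJ → HC
HC → IY
IY → DO
DO → YO
YO → LH
LH → WR
WR → SI
WR → YE
YE → HK
HK → WY
WY → JZ
WY → QX
QX → OY
YE → PP
PP → QS
PP → ZX
IY → FX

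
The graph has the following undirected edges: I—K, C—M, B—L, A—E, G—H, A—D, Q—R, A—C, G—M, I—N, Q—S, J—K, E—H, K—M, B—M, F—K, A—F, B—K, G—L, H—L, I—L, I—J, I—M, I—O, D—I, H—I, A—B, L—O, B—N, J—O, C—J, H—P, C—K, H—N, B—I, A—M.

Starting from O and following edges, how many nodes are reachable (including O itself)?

BFS from O visits: O, L, J, I, H, G, B, K, C, N, M, D, P, E, A, F
Reachable nodes: 16 of 19 total.

16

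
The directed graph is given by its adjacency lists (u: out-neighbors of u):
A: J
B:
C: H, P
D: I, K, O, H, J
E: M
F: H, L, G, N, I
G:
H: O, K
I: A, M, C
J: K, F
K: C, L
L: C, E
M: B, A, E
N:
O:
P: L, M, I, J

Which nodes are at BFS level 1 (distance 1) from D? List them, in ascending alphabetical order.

H, I, J, K, O

Level 0: D
Level 1: H, I, J, K, O
Level 2: A, C, F, L, M
Level 3: B, E, G, N, P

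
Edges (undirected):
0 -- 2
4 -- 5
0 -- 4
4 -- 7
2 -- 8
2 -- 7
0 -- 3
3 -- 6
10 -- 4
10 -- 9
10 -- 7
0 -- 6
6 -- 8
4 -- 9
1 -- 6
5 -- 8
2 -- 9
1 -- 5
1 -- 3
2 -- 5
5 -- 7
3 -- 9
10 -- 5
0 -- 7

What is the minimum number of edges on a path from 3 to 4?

Level 0: 3
Level 1: 0, 1, 6, 9
Level 2: 2, 4, 5, 7, 8, 10
4 first appears at level 2.

2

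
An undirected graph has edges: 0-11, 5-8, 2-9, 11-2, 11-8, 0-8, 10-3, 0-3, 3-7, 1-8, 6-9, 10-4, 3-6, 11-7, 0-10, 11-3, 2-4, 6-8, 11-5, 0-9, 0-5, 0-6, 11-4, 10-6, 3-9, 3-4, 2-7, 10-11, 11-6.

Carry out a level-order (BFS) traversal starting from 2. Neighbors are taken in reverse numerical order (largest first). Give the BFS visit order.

Visit 2; enqueue 11, 9, 7, 4 → queue [11, 9, 7, 4]
Visit 11; enqueue 10, 8, 6, 5, 3, 0 → queue [9, 7, 4, 10, 8, 6, 5, 3, 0]
Visit 9 → queue [7, 4, 10, 8, 6, 5, 3, 0]
Visit 7 → queue [4, 10, 8, 6, 5, 3, 0]
Visit 4 → queue [10, 8, 6, 5, 3, 0]
Visit 10 → queue [8, 6, 5, 3, 0]
Visit 8; enqueue 1 → queue [6, 5, 3, 0, 1]
Visit 6 → queue [5, 3, 0, 1]
Visit 5 → queue [3, 0, 1]
Visit 3 → queue [0, 1]
Visit 0 → queue [1]
Visit 1 → queue []

2 → 11 → 9 → 7 → 4 → 10 → 8 → 6 → 5 → 3 → 0 → 1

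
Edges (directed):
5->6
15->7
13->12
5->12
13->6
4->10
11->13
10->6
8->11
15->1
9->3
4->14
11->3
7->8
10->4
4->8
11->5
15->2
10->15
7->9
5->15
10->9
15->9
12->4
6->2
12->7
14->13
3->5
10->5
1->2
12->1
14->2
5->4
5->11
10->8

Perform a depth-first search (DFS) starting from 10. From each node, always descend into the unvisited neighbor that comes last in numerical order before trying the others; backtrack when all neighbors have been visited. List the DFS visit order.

Visit 10
10 → 15
15 → 9
9 → 3
3 → 5
5 → 12
12 → 7
7 → 8
8 → 11
11 → 13
13 → 6
6 → 2
12 → 4
4 → 14
12 → 1

10, 15, 9, 3, 5, 12, 7, 8, 11, 13, 6, 2, 4, 14, 1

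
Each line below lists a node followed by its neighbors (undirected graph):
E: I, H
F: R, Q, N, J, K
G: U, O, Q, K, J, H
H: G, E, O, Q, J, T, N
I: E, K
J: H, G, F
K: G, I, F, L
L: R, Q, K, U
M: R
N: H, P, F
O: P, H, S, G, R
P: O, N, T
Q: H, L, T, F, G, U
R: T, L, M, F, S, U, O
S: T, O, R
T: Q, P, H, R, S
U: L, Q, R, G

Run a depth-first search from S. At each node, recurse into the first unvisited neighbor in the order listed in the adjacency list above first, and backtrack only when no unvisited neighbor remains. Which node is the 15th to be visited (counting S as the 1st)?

K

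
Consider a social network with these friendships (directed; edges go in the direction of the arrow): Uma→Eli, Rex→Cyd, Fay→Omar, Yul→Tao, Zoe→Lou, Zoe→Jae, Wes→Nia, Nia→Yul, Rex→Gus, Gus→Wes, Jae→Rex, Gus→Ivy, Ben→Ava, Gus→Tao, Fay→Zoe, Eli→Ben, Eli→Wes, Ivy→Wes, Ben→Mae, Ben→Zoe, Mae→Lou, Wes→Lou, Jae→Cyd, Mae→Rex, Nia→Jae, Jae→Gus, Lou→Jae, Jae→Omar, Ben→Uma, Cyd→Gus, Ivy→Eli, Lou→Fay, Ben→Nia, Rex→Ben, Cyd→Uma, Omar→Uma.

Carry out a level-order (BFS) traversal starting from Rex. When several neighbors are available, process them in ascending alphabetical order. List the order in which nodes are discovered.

Visit Rex; enqueue Ben, Cyd, Gus → queue [Ben, Cyd, Gus]
Visit Ben; enqueue Ava, Mae, Nia, Uma, Zoe → queue [Cyd, Gus, Ava, Mae, Nia, Uma, Zoe]
Visit Cyd → queue [Gus, Ava, Mae, Nia, Uma, Zoe]
Visit Gus; enqueue Ivy, Tao, Wes → queue [Ava, Mae, Nia, Uma, Zoe, Ivy, Tao, Wes]
Visit Ava → queue [Mae, Nia, Uma, Zoe, Ivy, Tao, Wes]
Visit Mae; enqueue Lou → queue [Nia, Uma, Zoe, Ivy, Tao, Wes, Lou]
Visit Nia; enqueue Jae, Yul → queue [Uma, Zoe, Ivy, Tao, Wes, Lou, Jae, Yul]
Visit Uma; enqueue Eli → queue [Zoe, Ivy, Tao, Wes, Lou, Jae, Yul, Eli]
Visit Zoe → queue [Ivy, Tao, Wes, Lou, Jae, Yul, Eli]
Visit Ivy → queue [Tao, Wes, Lou, Jae, Yul, Eli]
Visit Tao → queue [Wes, Lou, Jae, Yul, Eli]
Visit Wes → queue [Lou, Jae, Yul, Eli]
Visit Lou; enqueue Fay → queue [Jae, Yul, Eli, Fay]
Visit Jae; enqueue Omar → queue [Yul, Eli, Fay, Omar]
Visit Yul → queue [Eli, Fay, Omar]
Visit Eli → queue [Fay, Omar]
Visit Fay → queue [Omar]
Visit Omar → queue []

Rex -> Ben -> Cyd -> Gus -> Ava -> Mae -> Nia -> Uma -> Zoe -> Ivy -> Tao -> Wes -> Lou -> Jae -> Yul -> Eli -> Fay -> Omar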